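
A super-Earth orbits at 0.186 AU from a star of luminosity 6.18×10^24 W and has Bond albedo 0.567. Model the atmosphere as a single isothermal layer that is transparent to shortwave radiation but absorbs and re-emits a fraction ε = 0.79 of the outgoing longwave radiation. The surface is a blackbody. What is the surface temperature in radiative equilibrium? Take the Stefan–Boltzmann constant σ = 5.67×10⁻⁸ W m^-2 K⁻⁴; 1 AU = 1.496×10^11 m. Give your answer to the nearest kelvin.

d = 0.186 × 1.496×10^11 m = 2.783×10^10 m.
S = L/(4πd²) = 635.2 W m^-2.
The planet radiates to space at T_e = [S(1−α)/(4σ)]^(1/4) = 186.6 K.
The surface balance (absorbed SW + ε·downward IR = σT_s⁴) with T_a⁴ = T_s⁴/2 reduces to T_s = T_e·[2/(2−ε)]^¼ = 211.6 K.

212 kelvin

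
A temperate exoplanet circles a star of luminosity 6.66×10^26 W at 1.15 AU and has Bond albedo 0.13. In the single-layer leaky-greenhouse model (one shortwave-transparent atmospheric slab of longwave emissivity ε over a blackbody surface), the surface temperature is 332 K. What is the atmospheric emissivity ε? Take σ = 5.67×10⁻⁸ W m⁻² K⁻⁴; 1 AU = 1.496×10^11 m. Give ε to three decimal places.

0.869

d = 1.15 × 1.496×10^11 m = 1.720×10^11 m.
Flux at the orbit: S = L/(4πd²) = 6.66×10^26/(4π·(1.72×10^11)²) = 1791 W m⁻².
Effective temperature: T_e = [S(1−α)/(4σ)]^(1/4) = 287.9 K.
T_s⁴ = T_e⁴·2/(2−ε) → ε = 2 − 2(T_e/T_s)⁴ = 2 − 2·(287.9/332)⁴ = 0.8693.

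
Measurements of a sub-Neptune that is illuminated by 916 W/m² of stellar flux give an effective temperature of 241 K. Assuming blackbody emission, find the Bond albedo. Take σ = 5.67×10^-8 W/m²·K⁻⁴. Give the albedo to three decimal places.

Rearranging the radiative balance, α = 1 − 4σT⁴/S.
4σT⁴ = 4·5.67×10⁻⁸·(241)⁴ = 765.1 W/m².
Hence α = 1 − 765.1/916.0 = 0.1648.

0.165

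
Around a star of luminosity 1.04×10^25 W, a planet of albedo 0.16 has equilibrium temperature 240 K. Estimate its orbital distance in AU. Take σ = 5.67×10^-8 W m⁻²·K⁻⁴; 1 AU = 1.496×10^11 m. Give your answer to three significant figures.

0.203 AU

Energy balance gives S = 4σT⁴/(1−α) = 895.8 W m⁻².
S = L/(4πd²) → d = √(L/4πS) = √(1.04×10^25/(4π·895.8)) = 3.040×10^10 m = 0.2032 AU.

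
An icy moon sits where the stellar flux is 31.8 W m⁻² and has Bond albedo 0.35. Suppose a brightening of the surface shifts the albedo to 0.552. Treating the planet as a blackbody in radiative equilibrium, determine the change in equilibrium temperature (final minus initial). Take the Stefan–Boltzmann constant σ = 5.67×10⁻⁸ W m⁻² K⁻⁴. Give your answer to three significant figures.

With α = 0.35, T₁ = 97.71 K.
Final:   T₂ = [S(1−0.552)/(4σ)]^(1/4) = 89.03 K.
ΔT = T₂ − T₁ = -8.681 K.

-8.68 K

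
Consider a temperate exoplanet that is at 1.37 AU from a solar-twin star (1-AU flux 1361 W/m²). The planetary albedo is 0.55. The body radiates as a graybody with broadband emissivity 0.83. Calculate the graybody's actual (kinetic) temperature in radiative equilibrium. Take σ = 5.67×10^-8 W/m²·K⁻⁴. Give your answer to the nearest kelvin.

204 K

Flux at the orbit: S = 1361/(1.37)² = 725.1 W/m².
Averaging over the sphere, the absorbed flux is S(1−α)/4 = 81.58 W/m².
Radiative balance εσT⁴ = 81.58 gives T = [81.58/(0.83·σ)]^(1/4) = 204.0 K.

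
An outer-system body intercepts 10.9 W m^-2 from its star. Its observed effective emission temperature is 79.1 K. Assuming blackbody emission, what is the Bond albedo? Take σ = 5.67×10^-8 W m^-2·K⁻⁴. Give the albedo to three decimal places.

From σT⁴ = S(1−α)/4 we invert for α: 1−α = 4σT⁴/S.
4σT⁴ = 4·5.67×10⁻⁸·(79.1)⁴ = 8.879 W m^-2.
Hence α = 1 − 8.879/10.90 = 0.1854.

0.185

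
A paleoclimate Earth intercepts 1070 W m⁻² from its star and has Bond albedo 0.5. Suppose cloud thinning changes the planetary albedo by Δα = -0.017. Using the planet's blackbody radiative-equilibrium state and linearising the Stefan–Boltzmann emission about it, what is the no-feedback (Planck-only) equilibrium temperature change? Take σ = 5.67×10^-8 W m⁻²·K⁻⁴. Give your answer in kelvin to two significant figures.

1.9 K

Reference equilibrium: T_e = [S(1−α)/(4σ)]^(1/4) = 220.4 K.
TOA radiative forcing: ΔF = −S·Δα/4 = −1070·(-0.017)/4 = 4.548 W m⁻².
Planck response: λ_P = 4σT_e³ = 4·5.67×10⁻⁸·(220.4)³ = 2.428 W m⁻²/K.
ΔT₀ = ΔF/λ_P = 4.548/2.428 = 1.87 K.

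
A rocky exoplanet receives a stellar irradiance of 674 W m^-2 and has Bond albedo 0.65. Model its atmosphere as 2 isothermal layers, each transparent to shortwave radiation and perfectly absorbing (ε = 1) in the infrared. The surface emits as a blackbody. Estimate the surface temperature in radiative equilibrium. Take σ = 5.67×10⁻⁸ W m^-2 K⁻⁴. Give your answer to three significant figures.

OLR = S(1−α)/4 = 58.97 W m^-2; the top layer radiates at T_e = 179.6 K.
For an N-layer opaque stack, T_s⁴ = (N+1)T_e⁴, hence T_s = (3)^(1/4)×179.6 K = 236.3 K.

236 K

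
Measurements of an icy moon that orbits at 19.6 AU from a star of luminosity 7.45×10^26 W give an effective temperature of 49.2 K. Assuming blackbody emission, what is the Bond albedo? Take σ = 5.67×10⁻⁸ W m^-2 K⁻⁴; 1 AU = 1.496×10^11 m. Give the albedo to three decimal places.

Orbital distance: d = 19.6 AU = 2.932×10^12 m.
Flux at the orbit: S = L/(4πd²) = 7.45×10^26/(4π·(2.93×10^12)²) = 6.896 W m^-2.
Rearranging the radiative balance, α = 1 − 4σT⁴/S.
σT⁴ = 0.3322 W m^-2, so 4σT⁴ = 1.329 W m^-2.
1−α = 1.329/6.896 = 0.1927, so α = 0.8073.

0.807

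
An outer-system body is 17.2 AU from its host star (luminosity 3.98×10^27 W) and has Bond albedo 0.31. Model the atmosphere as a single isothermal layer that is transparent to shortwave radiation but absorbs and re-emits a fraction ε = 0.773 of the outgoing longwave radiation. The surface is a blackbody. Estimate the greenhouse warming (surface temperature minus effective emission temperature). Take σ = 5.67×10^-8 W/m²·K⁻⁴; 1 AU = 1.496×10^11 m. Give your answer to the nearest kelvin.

14 K

Orbital distance: d = 17.2 AU = 2.573×10^12 m.
S = L/(4πd²) = 47.84 W/m².
At the top of the atmosphere, σT_e⁴ = S(1−α)/4 = 8.252 W/m², giving T_e = 109.8 K.
The surface balance (absorbed SW + ε·downward IR = σT_s⁴) with T_a⁴ = T_s⁴/2 reduces to T_s = T_e·[2/(2−ε)]^¼ = 124.1 K.
T_s − T_e = 124.1 − 109.8 = 14.27 K.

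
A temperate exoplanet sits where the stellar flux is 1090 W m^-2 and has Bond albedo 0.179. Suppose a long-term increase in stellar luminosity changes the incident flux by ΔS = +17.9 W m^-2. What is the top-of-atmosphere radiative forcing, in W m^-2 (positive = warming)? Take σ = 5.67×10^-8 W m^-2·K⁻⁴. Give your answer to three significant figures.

3.67 W m^-2

TOA radiative forcing: ΔF = (1−α)ΔS/4 = 0.821·(+17.9)/4 = 3.674 W m^-2.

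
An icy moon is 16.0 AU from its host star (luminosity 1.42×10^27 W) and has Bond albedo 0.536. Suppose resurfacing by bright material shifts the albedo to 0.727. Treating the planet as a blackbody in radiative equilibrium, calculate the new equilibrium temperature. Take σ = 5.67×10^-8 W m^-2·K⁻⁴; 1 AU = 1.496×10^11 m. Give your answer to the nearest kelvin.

70 kelvin

d = 16.0 × 1.496×10^11 m = 2.394×10^12 m.
Flux at the orbit: S = L/(4πd²) = 1.42×10^27/(4π·(2.39×10^12)²) = 19.72 W m^-2.
With the new albedo, S(1−α₂)/4 = 1.346 W m^-2, so T₂ = 69.80 K.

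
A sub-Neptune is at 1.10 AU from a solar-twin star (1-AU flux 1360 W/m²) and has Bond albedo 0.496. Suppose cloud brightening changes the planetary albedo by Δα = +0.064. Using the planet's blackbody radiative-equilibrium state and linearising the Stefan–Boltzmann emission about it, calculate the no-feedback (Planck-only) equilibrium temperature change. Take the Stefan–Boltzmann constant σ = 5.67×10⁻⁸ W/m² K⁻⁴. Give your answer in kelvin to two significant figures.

-7.1 kelvin

Irradiance scales as 1/d², so S = 1360 W/m² × (1/1.10)² = 1124 W/m².
Unperturbed T_e = [1124·(1−0.496)/(4σ)]^¼ = 223.6 K.
The change in absorbed flux is Δ[S(1−α)/4] = −SΔα/4 = -17.98 W/m².
Linearising σT⁴ gives d(σT⁴)/dT = 4σT_e³ = 2.534 W/m² per K.
Hence the no-feedback warming is ΔF/(4σT_e³) = -7.10 K.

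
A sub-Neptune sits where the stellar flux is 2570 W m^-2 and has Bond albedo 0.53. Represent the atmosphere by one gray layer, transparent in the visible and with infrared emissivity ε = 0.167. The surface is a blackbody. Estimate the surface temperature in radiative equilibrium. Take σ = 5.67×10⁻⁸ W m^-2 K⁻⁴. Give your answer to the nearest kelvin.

276 K

Effective emission temperature (TOA balance): σT_e⁴ = S(1−α)/4 = 302.0 W m^-2 → T_e = 270.1 K.
Surface balance with a leaky layer gives σT_s⁴ = σT_e⁴·2/(2−ε), so T_s = T_e·[2/(2−0.167)]^(1/4) = 276.1 K.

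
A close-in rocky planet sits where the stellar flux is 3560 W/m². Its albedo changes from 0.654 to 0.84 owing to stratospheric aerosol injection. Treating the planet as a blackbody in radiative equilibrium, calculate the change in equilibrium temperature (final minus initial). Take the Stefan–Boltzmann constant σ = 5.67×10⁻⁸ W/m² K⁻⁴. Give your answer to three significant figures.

-47.6 kelvin

With α = 0.654, T₁ = 271.5 K.
Final:   T₂ = [S(1−0.84)/(4σ)]^(1/4) = 223.9 K.
Change: 223.9 − 271.5 = -47.61 K.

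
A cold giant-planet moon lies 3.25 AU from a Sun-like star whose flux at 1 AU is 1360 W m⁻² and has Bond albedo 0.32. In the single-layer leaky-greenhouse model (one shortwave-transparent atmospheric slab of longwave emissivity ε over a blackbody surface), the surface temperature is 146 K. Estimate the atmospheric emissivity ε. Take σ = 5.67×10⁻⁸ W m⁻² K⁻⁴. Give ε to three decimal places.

0.301

Irradiance scales as 1/d², so S = 1360 W m⁻² × (1/3.25)² = 128.8 W m⁻².
Effective temperature: T_e = [S(1−α)/(4σ)]^(1/4) = 140.2 K.
T_s⁴ = T_e⁴·2/(2−ε) → ε = 2 − 2(T_e/T_s)⁴ = 2 − 2·(140.2/146)⁴ = 0.3008.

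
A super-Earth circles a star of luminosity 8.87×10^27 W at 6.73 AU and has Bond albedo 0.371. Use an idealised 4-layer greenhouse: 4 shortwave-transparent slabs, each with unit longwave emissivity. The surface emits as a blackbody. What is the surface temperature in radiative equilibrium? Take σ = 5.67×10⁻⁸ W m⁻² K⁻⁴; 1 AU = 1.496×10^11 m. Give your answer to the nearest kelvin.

313 kelvin

Orbital distance: d = 6.73 AU = 1.007×10^12 m.
Spreading L over a sphere of radius d: S = 8.87×10^27/(4π·1.01×10^12²) = 696.3 W m⁻².
OLR = S(1−α)/4 = 109.5 W m⁻²; the top layer radiates at T_e = 209.6 K.
With N = 4 opaque layers, T_s = (N+1)^(1/4)·T_e = 5^(1/4)·209.6 = 313.5 K.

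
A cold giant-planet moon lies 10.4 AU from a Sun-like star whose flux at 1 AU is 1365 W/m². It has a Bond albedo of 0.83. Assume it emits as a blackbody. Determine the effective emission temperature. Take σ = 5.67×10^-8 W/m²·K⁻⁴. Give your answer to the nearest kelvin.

55 K

By the inverse-square law, S = 1365/10.4² = 12.62 W/m².
Averaging over the sphere, the absorbed flux is S(1−α)/4 = 0.5364 W/m².
In equilibrium σT⁴ equals this, so T = 55.46 K.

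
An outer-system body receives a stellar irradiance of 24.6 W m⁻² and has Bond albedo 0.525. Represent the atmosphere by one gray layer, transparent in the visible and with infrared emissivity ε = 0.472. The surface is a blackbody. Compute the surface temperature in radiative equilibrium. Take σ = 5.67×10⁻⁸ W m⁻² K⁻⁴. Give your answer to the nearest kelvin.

91 K

At the top of the atmosphere, σT_e⁴ = S(1−α)/4 = 2.921 W m⁻², giving T_e = 84.72 K.
The surface balance (absorbed SW + ε·downward IR = σT_s⁴) with T_a⁴ = T_s⁴/2 reduces to T_s = T_e·[2/(2−ε)]^¼ = 90.62 K.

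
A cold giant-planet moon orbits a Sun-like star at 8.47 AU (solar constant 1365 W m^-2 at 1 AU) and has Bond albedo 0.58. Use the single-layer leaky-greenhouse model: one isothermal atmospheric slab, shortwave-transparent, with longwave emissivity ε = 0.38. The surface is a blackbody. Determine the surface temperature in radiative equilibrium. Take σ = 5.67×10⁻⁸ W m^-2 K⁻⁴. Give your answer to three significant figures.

81.2 kelvin

By the inverse-square law, S = 1365/8.47² = 19.03 W m^-2.
The planet radiates to space at T_e = [S(1−α)/(4σ)]^(1/4) = 77.04 K.
Surface balance with a leaky layer gives σT_s⁴ = σT_e⁴·2/(2−ε), so T_s = T_e·[2/(2−0.38)]^(1/4) = 81.21 K.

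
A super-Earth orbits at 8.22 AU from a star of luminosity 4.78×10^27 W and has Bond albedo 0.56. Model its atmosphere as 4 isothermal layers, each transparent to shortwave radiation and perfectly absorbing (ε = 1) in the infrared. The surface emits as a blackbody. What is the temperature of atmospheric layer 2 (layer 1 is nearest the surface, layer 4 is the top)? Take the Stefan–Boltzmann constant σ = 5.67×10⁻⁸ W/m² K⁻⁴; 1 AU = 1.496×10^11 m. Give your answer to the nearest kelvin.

196 kelvin

d = 8.22 × 1.496×10^11 m = 1.230×10^12 m.
S = L/(4πd²) = 251.5 W/m².
Top-of-atmosphere balance: σT_e⁴ = S(1−α)/4 = 27.67 W/m² → T_e = 148.6 K.
Each opaque layer satisfies 2T_j⁴ = T_{j−1}⁴ + T_{j+1}⁴, giving T_k⁴ = (N+1−k)T_e⁴.
With k = 2: T_2 = (4+1−2)^¼·148.6 K = 195.6 K.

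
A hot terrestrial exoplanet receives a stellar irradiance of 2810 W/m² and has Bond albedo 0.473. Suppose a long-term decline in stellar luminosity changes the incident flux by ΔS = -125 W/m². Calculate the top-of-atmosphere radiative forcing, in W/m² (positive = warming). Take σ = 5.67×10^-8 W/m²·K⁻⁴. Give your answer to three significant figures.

Only a fraction (1−α) is absorbed and it's spread over 4πR², so ΔF = (1−α)ΔS/4 = -16.47 W/m².

-16.5 W/m²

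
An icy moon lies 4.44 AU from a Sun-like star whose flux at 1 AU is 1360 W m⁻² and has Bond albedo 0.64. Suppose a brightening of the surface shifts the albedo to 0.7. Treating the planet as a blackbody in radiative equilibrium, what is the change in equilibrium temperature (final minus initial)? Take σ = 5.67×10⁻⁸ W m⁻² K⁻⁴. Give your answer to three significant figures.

Flux at the orbit: S = 1360/(4.44)² = 68.99 W m⁻².
Before: T₁ = [68.99·0.36/(4σ)]^(1/4) = 102.3 K.
With α = 0.7, T₂ = 97.74 K.
Change: 97.74 − 102.3 = -4.558 K.

-4.56 K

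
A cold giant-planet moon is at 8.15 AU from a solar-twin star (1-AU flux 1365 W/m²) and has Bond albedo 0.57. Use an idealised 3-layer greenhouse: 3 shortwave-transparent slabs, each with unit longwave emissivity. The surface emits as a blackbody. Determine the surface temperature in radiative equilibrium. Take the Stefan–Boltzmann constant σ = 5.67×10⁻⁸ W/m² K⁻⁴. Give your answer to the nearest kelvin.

Flux at the orbit: S = 1365/(8.15)² = 20.55 W/m².
Top-of-atmosphere balance: σT_e⁴ = S(1−α)/4 = 2.209 W/m² → T_e = 79.01 K.
With N = 3 opaque layers, T_s = (N+1)^(1/4)·T_e = 4^(1/4)·79.01 = 111.7 K.

112 K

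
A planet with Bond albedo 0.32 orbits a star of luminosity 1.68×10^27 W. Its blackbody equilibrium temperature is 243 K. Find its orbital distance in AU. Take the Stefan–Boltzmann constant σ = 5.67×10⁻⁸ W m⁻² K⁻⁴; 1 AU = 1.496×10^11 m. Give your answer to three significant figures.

The flux needed for this T is 4σT⁴/(1−0.32) = 1163 W m⁻².
Then d = [L/(4πS)]^(1/2) = 3.391×10^11 m, i.e. 2.266 AU.

2.27 AU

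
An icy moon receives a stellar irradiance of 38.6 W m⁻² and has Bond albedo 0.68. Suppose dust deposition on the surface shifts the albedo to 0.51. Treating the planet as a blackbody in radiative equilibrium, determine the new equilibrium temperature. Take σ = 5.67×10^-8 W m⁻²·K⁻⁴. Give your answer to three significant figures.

With the new albedo, S(1−α₂)/4 = 4.729 W m⁻², so T₂ = 95.56 K.

95.6 K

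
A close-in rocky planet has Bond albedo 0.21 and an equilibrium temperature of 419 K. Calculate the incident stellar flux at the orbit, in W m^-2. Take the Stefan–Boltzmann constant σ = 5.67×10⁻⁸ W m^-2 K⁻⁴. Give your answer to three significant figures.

8850 W m^-2

Invert the energy balance for S: S = 4σT⁴/(1−α).
σT⁴ = 5.67×10⁻⁸·(419)⁴ = 1748 W m^-2.
So S = 4×1748/(1−0.21) = 8849 W m^-2.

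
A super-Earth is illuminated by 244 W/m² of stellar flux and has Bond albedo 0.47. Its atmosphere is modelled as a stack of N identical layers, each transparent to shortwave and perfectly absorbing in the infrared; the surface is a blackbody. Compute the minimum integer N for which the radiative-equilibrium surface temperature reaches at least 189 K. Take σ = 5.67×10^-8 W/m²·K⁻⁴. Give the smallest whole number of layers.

2

OLR = S(1−α)/4 = 32.33 W/m²; the top layer radiates at T_e = 154.5 K.
Need (N+1)T_e⁴ ≥ T_s⁴, i.e. N+1 ≥ (189/154.5)⁴ = 2.238.
Rounding up, N = 2.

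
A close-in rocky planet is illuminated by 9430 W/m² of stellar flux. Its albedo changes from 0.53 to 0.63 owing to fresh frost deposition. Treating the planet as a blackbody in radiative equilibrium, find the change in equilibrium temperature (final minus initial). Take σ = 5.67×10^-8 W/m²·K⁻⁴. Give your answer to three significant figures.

Before: T₁ = [9430·0.47/(4σ)]^(1/4) = 373.9 K.
With α = 0.63, T₂ = 352.2 K.
ΔT = T₂ − T₁ = -21.71 K.

-21.7 kelvin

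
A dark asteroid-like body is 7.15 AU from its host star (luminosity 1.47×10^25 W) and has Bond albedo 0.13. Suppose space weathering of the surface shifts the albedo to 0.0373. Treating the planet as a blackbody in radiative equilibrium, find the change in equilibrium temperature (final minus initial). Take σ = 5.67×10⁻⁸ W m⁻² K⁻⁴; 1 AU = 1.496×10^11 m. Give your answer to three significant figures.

d = 7.15 × 1.496×10^11 m = 1.070×10^12 m.
S = L/(4πd²) = 1.022 W m⁻².
Before: T₁ = [1.022·0.87/(4σ)]^(1/4) = 44.50 K.
With α = 0.0373, T₂ = 45.64 K.
ΔT = T₂ − T₁ = 1.141 K.

1.14 K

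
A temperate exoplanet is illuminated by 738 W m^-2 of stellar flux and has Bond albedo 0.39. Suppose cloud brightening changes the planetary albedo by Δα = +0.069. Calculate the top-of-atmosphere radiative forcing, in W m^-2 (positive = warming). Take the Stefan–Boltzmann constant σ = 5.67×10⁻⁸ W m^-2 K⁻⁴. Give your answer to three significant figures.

ΔF = −(S/4)Δα = −(738.0/4)×(+0.069) = -12.73 W m^-2.

-12.7 W m^-2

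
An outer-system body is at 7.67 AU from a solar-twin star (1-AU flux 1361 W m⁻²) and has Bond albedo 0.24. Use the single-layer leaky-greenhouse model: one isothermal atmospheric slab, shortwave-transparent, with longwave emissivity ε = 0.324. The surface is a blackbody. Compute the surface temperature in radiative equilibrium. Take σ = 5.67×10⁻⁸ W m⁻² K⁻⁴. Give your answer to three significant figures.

98.1 K

Flux at the orbit: S = 1361/(7.67)² = 23.13 W m⁻².
At the top of the atmosphere, σT_e⁴ = S(1−α)/4 = 4.396 W m⁻², giving T_e = 93.83 K.
For a single slab of emissivity ε, T_s⁴ = 2T_e⁴/(2−ε); thus T_s = 93.83·(1.193)^(1/4) = 98.07 K.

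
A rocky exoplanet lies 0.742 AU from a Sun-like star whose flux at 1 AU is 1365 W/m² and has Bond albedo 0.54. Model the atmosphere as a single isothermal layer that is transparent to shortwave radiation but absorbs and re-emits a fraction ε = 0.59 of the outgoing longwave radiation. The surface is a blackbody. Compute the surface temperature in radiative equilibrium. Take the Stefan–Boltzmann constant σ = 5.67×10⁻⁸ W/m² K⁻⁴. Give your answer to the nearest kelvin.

291 K

Flux at the orbit: S = 1365/(0.742)² = 2479 W/m².
At the top of the atmosphere, σT_e⁴ = S(1−α)/4 = 285.1 W/m², giving T_e = 266.3 K.
The surface balance (absorbed SW + ε·downward IR = σT_s⁴) with T_a⁴ = T_s⁴/2 reduces to T_s = T_e·[2/(2−ε)]^¼ = 290.6 K.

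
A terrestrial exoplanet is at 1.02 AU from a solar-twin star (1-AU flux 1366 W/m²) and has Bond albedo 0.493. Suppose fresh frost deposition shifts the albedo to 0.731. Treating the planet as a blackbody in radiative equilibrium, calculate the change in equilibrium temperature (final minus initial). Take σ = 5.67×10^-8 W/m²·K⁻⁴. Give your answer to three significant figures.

By the inverse-square law, S = 1366/1.02² = 1313 W/m².
With α = 0.493, T₁ = 232.8 K.
After:  T₂ = [1313·0.269/(4σ)]^(1/4) = 198.7 K.
Change: 198.7 − 232.8 = -34.11 K.

-34.1 K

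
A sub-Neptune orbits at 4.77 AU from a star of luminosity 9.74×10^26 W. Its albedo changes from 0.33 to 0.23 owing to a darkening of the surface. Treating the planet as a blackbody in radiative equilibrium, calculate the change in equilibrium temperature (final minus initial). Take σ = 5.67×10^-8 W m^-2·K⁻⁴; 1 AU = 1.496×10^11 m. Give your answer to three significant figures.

d = 4.77 × 1.496×10^11 m = 7.136×10^11 m.
Flux at the orbit: S = L/(4πd²) = 9.74×10^26/(4π·(7.14×10^11)²) = 152.2 W m^-2.
Before: T₁ = [152.2·0.67/(4σ)]^(1/4) = 145.6 K.
With α = 0.23, T₂ = 150.8 K.
Change: 150.8 − 145.6 = 5.153 K.

5.15 K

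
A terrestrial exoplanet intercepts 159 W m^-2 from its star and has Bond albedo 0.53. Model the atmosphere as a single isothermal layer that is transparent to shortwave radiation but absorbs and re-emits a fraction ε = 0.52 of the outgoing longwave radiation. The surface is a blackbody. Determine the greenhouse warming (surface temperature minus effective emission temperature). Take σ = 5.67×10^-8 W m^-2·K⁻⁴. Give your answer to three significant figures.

Effective emission temperature (TOA balance): σT_e⁴ = S(1−α)/4 = 18.68 W m^-2 → T_e = 134.7 K.
For a single slab of emissivity ε, T_s⁴ = 2T_e⁴/(2−ε); thus T_s = 134.7·(1.351)^(1/4) = 145.3 K.
The atmosphere warms the surface by 10.53 K.

10.5 K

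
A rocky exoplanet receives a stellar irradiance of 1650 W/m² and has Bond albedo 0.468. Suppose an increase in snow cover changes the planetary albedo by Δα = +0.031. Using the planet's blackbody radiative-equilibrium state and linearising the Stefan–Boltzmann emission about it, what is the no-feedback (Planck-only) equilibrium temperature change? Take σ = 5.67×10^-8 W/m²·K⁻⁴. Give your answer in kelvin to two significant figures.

The baseline emission temperature is T_e = 249.4 K.
ΔF = −(S/4)Δα = −(1650/4)×(+0.031) = -12.79 W/m².
Linearising σT⁴ gives d(σT⁴)/dT = 4σT_e³ = 3.519 W/m² per K.
So ΔT₀ = -12.79/3.519 = -3.63 K.

-3.6 K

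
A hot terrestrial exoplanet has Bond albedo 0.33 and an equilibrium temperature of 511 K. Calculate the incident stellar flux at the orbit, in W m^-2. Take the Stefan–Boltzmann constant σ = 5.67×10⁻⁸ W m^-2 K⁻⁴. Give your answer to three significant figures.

Invert the energy balance for S: S = 4σT⁴/(1−α).
σT⁴ = 5.67×10⁻⁸·(511)⁴ = 3866 W m^-2.
So S = 4×3866/(1−0.33) = 23080 W m^-2.

23100 W m^-2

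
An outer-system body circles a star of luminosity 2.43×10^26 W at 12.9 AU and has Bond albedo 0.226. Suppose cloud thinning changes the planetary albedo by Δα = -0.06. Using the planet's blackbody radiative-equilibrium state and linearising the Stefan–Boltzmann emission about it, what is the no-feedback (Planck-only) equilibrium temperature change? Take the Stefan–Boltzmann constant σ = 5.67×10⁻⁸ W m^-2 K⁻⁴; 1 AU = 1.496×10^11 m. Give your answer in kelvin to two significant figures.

1.3 K

Orbital distance: d = 12.9 AU = 1.930×10^12 m.
Flux at the orbit: S = L/(4πd²) = 2.43×10^26/(4π·(1.93×10^12)²) = 5.192 W m^-2.
Unperturbed T_e = [5.192·(1−0.226)/(4σ)]^¼ = 64.88 K.
TOA radiative forcing: ΔF = −S·Δα/4 = −5.192·(-0.06)/4 = 0.07788 W m^-2.
Linearising σT⁴ gives d(σT⁴)/dT = 4σT_e³ = 0.06194 W m^-2 per K.
Hence the no-feedback warming is ΔF/(4σT_e³) = 1.26 K.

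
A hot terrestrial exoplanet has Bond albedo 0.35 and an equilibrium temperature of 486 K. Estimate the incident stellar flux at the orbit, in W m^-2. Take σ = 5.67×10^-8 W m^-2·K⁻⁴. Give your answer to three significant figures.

Invert the energy balance for S: S = 4σT⁴/(1−α).
σT⁴ = 5.67×10⁻⁸·(486)⁴ = 3163 W m^-2.
So S = 4×3163/(1−0.35) = 19470 W m^-2.

19500 W m^-2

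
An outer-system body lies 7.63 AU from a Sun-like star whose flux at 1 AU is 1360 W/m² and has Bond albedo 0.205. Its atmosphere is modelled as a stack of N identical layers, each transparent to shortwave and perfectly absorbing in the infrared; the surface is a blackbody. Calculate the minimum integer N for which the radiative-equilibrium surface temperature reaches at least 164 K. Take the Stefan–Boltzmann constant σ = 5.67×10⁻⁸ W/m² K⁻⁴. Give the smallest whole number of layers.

8

By the inverse-square law, S = 1360/7.63² = 23.36 W/m².
The effective emission temperature is T_e = [S(1−α)/(4σ)]^¼ = 95.13 K.
Need (N+1)T_e⁴ ≥ T_s⁴, i.e. N+1 ≥ (164/95.13)⁴ = 8.834.
Rounding up, N = 8.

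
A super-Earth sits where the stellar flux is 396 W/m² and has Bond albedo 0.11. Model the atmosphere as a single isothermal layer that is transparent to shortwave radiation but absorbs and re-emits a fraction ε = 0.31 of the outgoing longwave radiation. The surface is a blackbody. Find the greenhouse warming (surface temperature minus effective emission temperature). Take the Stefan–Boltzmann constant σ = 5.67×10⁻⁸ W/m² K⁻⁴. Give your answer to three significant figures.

8.54 kelvin

Effective emission temperature (TOA balance): σT_e⁴ = S(1−α)/4 = 88.11 W/m² → T_e = 198.5 K.
Surface balance with a leaky layer gives σT_s⁴ = σT_e⁴·2/(2−ε), so T_s = T_e·[2/(2−0.31)]^(1/4) = 207.1 K.
Greenhouse warming: T_s − T_e = 8.538 K.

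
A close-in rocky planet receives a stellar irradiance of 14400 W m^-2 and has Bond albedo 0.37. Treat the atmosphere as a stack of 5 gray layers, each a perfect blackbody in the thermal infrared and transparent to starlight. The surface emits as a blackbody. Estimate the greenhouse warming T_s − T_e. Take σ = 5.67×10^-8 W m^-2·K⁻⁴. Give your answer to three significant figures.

253 K

The effective emission temperature is T_e = [S(1−α)/(4σ)]^¼ = 447.2 K.
Surface: T_s = (6)^¼·T_e = 699.9 K.
Warming: T_s − T_e = 252.7 K.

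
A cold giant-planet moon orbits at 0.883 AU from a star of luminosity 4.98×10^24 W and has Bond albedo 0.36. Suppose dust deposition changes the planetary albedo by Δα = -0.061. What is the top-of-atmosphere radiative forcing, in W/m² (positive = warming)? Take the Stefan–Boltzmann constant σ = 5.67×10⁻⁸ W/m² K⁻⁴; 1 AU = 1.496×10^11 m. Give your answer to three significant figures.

0.346 W/m²

d = 0.883 × 1.496×10^11 m = 1.321×10^11 m.
Flux at the orbit: S = L/(4πd²) = 4.98×10^24/(4π·(1.32×10^11)²) = 22.71 W/m².
ΔF = −(S/4)Δα = −(22.71/4)×(-0.061) = 0.3463 W/m².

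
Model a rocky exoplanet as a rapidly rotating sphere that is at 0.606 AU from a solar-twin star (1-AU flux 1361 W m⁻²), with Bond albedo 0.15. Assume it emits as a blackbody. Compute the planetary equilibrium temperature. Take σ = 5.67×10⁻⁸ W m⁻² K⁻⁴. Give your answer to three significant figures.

343 K

By the inverse-square law, S = 1361/0.606² = 3706 W m⁻².
Absorbed flux (global mean): S(1−α)/4 = 3706·0.85/4 = 787.5 W m⁻².
In equilibrium σT⁴ equals this, so T = 343.3 K.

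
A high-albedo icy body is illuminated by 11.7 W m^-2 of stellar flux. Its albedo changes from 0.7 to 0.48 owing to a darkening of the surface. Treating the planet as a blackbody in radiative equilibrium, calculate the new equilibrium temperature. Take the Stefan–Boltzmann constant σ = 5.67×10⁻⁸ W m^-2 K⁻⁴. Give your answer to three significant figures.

72.0 kelvin

New equilibrium: T₂ = [(1−0.48)·11.70/(4σ)]^(1/4) = 71.97 K.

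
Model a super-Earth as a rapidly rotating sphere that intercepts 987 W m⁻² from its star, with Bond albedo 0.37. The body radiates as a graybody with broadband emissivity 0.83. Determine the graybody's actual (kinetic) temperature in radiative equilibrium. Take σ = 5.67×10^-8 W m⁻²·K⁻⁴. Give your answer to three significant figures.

240 K

Averaging over the sphere, the absorbed flux is S(1−α)/4 = 155.5 W m⁻².
Equating to εσT⁴ with ε = 0.83: T = (155.5/0.83σ)^(1/4) = 239.7 K.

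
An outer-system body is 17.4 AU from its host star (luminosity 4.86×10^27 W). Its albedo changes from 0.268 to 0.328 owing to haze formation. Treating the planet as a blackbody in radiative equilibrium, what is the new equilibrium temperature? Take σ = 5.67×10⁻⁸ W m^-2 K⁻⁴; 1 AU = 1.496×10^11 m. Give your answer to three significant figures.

114 K

Orbital distance: d = 17.4 AU = 2.603×10^12 m.
Spreading L over a sphere of radius d: S = 4.86×10^27/(4π·2.60×10^12²) = 57.08 W m^-2.
T₂ = [S(1−α₂)/(4σ)]^(1/4) = [57.08·0.672/(4σ)]^(1/4) = 114.0 K.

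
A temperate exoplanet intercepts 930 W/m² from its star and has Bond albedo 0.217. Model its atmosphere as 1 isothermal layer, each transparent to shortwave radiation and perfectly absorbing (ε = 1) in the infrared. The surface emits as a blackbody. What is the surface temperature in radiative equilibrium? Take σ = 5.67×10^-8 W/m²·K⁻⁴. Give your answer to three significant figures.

283 kelvin

OLR = S(1−α)/4 = 182.0 W/m²; the top layer radiates at T_e = 238.0 K.
For an N-layer opaque stack, T_s⁴ = (N+1)T_e⁴, hence T_s = (2)^(1/4)×238.0 K = 283.1 K.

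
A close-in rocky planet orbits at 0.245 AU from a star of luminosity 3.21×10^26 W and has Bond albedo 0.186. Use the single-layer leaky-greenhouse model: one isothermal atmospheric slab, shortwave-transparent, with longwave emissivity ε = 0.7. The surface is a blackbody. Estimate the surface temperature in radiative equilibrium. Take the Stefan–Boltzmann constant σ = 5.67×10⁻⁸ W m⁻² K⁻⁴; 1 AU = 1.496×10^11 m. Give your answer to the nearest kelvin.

569 K

Orbital distance: d = 0.245 AU = 3.665×10^10 m.
S = L/(4πd²) = 19020 W m⁻².
At the top of the atmosphere, σT_e⁴ = S(1−α)/4 = 3870 W m⁻², giving T_e = 511.1 K.
For a single slab of emissivity ε, T_s⁴ = 2T_e⁴/(2−ε); thus T_s = 511.1·(1.538)^(1/4) = 569.2 K.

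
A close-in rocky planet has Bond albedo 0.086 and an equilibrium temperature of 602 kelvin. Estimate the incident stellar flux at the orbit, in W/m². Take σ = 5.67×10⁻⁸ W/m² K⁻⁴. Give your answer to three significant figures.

32600 W/m²

From S(1−α)/4 = σT⁴: S = 4σT⁴/(1−α).
σT⁴ = 5.67×10⁻⁸·(602)⁴ = 7447 W/m².
S = 4·7447/0.914 = 32590 W/m².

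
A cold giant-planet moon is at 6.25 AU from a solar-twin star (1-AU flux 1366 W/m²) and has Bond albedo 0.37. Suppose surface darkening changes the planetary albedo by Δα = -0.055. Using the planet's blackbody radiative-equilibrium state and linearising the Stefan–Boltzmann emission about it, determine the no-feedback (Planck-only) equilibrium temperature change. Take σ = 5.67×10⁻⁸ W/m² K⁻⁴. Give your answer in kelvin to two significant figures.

Irradiance scales as 1/d², so S = 1366 W/m² × (1/6.25)² = 34.97 W/m².
Unperturbed T_e = [34.97·(1−0.37)/(4σ)]^¼ = 99.28 K.
ΔF = −(S/4)Δα = −(34.97/4)×(-0.055) = 0.4808 W/m².
Linearising σT⁴ gives d(σT⁴)/dT = 4σT_e³ = 0.2219 W/m² per K.
Hence the no-feedback warming is ΔF/(4σT_e³) = 2.17 K.

2.2 kelvin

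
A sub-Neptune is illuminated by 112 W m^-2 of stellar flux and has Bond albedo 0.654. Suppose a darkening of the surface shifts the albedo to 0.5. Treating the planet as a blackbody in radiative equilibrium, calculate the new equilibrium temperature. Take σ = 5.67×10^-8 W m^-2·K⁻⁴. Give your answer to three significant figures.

125 K

With the new albedo, S(1−α₂)/4 = 14.00 W m^-2, so T₂ = 125.4 K.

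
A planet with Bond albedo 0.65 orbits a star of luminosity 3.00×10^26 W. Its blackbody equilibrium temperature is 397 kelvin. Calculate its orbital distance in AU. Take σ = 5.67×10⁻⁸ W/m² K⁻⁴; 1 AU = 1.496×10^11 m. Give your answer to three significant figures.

0.257 AU

The flux needed for this T is 4σT⁴/(1−0.65) = 16100 W/m².
S = L/(4πd²) → d = √(L/4πS) = √(3.00×10^26/(4π·16100)) = 3.851×10^10 m = 0.2574 AU.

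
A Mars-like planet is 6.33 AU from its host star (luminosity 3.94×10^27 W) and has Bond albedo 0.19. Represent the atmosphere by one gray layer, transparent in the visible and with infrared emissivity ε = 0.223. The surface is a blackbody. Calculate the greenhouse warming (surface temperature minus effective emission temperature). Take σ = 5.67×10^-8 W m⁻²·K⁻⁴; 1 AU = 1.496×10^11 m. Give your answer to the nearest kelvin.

6 K

d = 6.33 × 1.496×10^11 m = 9.470×10^11 m.
S = L/(4πd²) = 349.6 W m⁻².
At the top of the atmosphere, σT_e⁴ = S(1−α)/4 = 70.80 W m⁻², giving T_e = 188.0 K.
The surface balance (absorbed SW + ε·downward IR = σT_s⁴) with T_a⁴ = T_s⁴/2 reduces to T_s = T_e·[2/(2−ε)]^¼ = 193.6 K.
Greenhouse warming: T_s − T_e = 5.639 K.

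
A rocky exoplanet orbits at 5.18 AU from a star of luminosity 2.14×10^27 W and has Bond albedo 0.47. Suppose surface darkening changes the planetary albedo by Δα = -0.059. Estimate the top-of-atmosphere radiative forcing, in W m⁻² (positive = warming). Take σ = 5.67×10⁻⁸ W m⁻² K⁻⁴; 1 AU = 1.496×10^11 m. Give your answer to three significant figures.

4.18 W m⁻²

Orbital distance: d = 5.18 AU = 7.749×10^11 m.
S = L/(4πd²) = 283.6 W m⁻².
ΔF = −(S/4)Δα = −(283.6/4)×(-0.059) = 4.183 W m⁻².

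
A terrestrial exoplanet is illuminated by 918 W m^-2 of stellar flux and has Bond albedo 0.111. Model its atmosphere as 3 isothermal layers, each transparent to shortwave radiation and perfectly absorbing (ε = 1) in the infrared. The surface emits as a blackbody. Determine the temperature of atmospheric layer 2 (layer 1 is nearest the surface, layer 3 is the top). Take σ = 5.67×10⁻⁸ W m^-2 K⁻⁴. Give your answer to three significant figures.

291 K

Top-of-atmosphere balance: σT_e⁴ = S(1−α)/4 = 204.0 W m^-2 → T_e = 244.9 K.
The net upward flux σT_e⁴ is constant between every pair of levels, so T_k⁴ = (N+1−k)T_e⁴.
With k = 2: T_2 = (3+1−2)^¼·244.9 K = 291.3 K.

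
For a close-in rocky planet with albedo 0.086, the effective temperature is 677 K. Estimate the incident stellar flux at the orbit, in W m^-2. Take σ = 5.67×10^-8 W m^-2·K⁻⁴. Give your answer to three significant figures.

52100 W m^-2

From S(1−α)/4 = σT⁴: S = 4σT⁴/(1−α).
σT⁴ = 5.67×10⁻⁸·(677)⁴ = 11910 W m^-2.
So S = 4×11910/(1−0.086) = 52130 W m^-2.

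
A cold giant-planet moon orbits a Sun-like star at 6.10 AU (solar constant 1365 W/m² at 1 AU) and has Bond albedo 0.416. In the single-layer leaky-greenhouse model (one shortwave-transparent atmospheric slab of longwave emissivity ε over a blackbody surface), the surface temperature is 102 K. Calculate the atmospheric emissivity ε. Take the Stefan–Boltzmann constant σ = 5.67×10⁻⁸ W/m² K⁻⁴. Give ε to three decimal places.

Irradiance scales as 1/d², so S = 1365 W/m² × (1/6.10)² = 36.68 W/m².
TOA balance gives T_e = 98.58 K.
T_s⁴ = T_e⁴·2/(2−ε) → ε = 2 − 2(T_e/T_s)⁴ = 2 − 2·(98.58/102)⁴ = 0.2547.

0.255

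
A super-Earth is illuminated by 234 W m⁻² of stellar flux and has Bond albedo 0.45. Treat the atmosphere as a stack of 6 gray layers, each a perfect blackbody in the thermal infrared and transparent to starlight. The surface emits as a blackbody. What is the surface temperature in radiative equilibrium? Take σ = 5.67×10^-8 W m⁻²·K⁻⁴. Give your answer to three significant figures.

251 kelvin

OLR = S(1−α)/4 = 32.18 W m⁻²; the top layer radiates at T_e = 154.3 K.
Layer-by-layer balance gives σT_s⁴ = (N+1)σT_e⁴, so T_s = 7^¼·154.3 = 251.0 K.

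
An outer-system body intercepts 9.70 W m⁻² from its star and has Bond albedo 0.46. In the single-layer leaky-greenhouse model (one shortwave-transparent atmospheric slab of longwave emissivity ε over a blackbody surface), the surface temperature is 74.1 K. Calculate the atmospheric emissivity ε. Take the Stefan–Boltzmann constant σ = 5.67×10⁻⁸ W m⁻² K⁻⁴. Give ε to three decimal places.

Effective temperature: T_e = [S(1−α)/(4σ)]^(1/4) = 69.32 K.
Since (2−ε)/2 = (T_e/T_s)⁴ = 0.7660, ε = 0.4679.

0.468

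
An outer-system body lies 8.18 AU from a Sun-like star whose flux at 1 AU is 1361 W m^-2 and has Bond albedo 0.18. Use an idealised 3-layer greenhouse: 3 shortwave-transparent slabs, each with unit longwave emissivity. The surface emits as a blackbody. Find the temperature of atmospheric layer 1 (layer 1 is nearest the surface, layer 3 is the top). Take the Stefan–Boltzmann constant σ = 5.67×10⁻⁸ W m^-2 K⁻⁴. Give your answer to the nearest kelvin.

122 K

Flux at the orbit: S = 1361/(8.18)² = 20.34 W m^-2.
The effective emission temperature is T_e = [S(1−α)/(4σ)]^¼ = 92.60 K.
Each opaque layer satisfies 2T_j⁴ = T_{j−1}⁴ + T_{j+1}⁴, giving T_k⁴ = (N+1−k)T_e⁴.
T_1 = (3)^(1/4)·92.60 = 121.9 K.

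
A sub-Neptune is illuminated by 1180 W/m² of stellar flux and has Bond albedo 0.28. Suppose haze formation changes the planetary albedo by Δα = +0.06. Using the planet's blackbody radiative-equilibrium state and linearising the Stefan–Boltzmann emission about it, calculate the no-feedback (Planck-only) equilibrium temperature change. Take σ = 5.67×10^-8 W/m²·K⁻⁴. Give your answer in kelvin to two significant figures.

The baseline emission temperature is T_e = 247.4 K.
TOA radiative forcing: ΔF = −S·Δα/4 = −1180·(+0.06)/4 = -17.70 W/m².
The Planck feedback parameter is 4σT_e³ = 3.434 W/m²/K.
Hence the no-feedback warming is ΔF/(4σT_e³) = -5.15 K.

-5.2 kelvin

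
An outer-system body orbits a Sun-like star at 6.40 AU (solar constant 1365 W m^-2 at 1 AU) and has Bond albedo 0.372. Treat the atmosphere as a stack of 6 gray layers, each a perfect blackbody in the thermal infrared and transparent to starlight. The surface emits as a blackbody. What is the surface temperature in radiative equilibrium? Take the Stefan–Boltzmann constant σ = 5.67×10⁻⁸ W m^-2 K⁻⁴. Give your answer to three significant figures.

159 K

Flux at the orbit: S = 1365/(6.40)² = 33.33 W m^-2.
Top-of-atmosphere balance: σT_e⁴ = S(1−α)/4 = 5.232 W m^-2 → T_e = 98.01 K.
Layer-by-layer balance gives σT_s⁴ = (N+1)σT_e⁴, so T_s = 7^¼·98.01 = 159.4 K.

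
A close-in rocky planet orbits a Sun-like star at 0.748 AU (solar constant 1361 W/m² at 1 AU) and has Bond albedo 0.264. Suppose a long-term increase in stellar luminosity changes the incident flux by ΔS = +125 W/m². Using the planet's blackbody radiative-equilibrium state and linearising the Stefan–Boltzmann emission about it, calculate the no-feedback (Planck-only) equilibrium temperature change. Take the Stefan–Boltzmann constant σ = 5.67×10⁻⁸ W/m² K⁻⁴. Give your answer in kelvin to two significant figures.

Flux at the orbit: S = 1361/(0.748)² = 2433 W/m².
Unperturbed T_e = [2433·(1−0.264)/(4σ)]^¼ = 298.1 K.
ΔF = Δ[S(1−α)]/4 = (1−0.264)·+125/4 = 23.00 W/m².
The Planck feedback parameter is 4σT_e³ = 6.006 W/m²/K.
ΔT₀ = ΔF/λ_P = 23.00/6.006 = 3.83 K.

3.8 K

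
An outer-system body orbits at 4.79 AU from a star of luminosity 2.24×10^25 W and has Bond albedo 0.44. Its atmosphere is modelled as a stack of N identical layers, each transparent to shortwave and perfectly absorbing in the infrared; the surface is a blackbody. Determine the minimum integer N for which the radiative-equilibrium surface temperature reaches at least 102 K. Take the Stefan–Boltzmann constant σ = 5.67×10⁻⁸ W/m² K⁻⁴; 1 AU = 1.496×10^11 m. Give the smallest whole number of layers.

d = 4.79 × 1.496×10^11 m = 7.166×10^11 m.
Flux at the orbit: S = L/(4πd²) = 2.24×10^25/(4π·(7.17×10^11)²) = 3.471 W/m².
OLR = S(1−α)/4 = 0.4860 W/m²; the top layer radiates at T_e = 54.11 K.
Since T_s⁴ = (N+1)T_e⁴, we need N ≥ (T_s/T_e)⁴ − 1 = 11.629.
So N ≥ 11.629; the smallest integer is N = 12.

12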